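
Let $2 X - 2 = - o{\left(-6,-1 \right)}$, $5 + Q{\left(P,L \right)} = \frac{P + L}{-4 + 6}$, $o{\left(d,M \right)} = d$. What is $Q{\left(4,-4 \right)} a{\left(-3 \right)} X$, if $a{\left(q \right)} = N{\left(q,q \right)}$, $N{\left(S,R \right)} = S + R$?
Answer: $120$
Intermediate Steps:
$N{\left(S,R \right)} = R + S$
$a{\left(q \right)} = 2 q$ ($a{\left(q \right)} = q + q = 2 q$)
$Q{\left(P,L \right)} = -5 + \frac{L}{2} + \frac{P}{2}$ ($Q{\left(P,L \right)} = -5 + \frac{P + L}{-4 + 6} = -5 + \frac{L + P}{2} = -5 + \left(L + P\right) \frac{1}{2} = -5 + \left(\frac{L}{2} + \frac{P}{2}\right) = -5 + \frac{L}{2} + \frac{P}{2}$)
$X = 4$ ($X = 1 + \frac{\left(-1\right) \left(-6\right)}{2} = 1 + \frac{1}{2} \cdot 6 = 1 + 3 = 4$)
$Q{\left(4,-4 \right)} a{\left(-3 \right)} X = \left(-5 + \frac{1}{2} \left(-4\right) + \frac{1}{2} \cdot 4\right) 2 \left(-3\right) 4 = \left(-5 - 2 + 2\right) \left(-6\right) 4 = \left(-5\right) \left(-6\right) 4 = 30 \cdot 4 = 120$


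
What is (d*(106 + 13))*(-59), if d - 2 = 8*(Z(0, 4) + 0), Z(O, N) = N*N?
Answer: -912730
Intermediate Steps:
Z(O, N) = N²
d = 130 (d = 2 + 8*(4² + 0) = 2 + 8*(16 + 0) = 2 + 8*16 = 2 + 128 = 130)
(d*(106 + 13))*(-59) = (130*(106 + 13))*(-59) = (130*119)*(-59) = 15470*(-59) = -912730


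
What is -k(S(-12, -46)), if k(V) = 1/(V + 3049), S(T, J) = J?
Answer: -1/3003 ≈ -0.00033300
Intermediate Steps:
k(V) = 1/(3049 + V)
-k(S(-12, -46)) = -1/(3049 - 46) = -1/3003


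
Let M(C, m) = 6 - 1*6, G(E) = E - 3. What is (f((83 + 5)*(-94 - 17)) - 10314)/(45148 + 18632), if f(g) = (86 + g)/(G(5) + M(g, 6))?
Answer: -3031/12756 ≈ -0.23761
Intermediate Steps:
G(E) = -3 + E
M(C, m) = 0 (M(C, m) = 6 - 6 = 0)
f(g) = 43 + g/2 (f(g) = (86 + g)/((-3 + 5) + 0) = (86 + g)/(2 + 0) = (86 + g)/2 = (86 + g)*(½) = 43 + g/2)
(f((83 + 5)*(-94 - 17)) - 10314)/(45148 + 18632) = ((43 + ((83 + 5)*(-94 - 17))/2) - 10314)/(45148 + 18632) = ((43 + (88*(-111))/2) - 10314)/63780 = ((43 + (½)*(-9768)) - 10314)*(1/63780) = ((43 - 4884) - 10314)*(1/63780) = (-4841 - 10314)*(1/63780) = -15155*1/63780 = -3031/12756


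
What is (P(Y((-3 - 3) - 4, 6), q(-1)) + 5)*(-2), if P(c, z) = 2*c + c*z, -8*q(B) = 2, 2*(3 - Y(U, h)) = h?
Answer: -10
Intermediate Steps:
Y(U, h) = 3 - h/2
q(B) = -¼ (q(B) = -⅛*2 = -¼)
(P(Y((-3 - 3) - 4, 6), q(-1)) + 5)*(-2) = ((3 - ½*6)*(2 - ¼) + 5)*(-2) = ((3 - 3)*(7/4) + 5)*(-2) = (0*(7/4) + 5)*(-2) = (0 + 5)*(-2) = 5*(-2) = -10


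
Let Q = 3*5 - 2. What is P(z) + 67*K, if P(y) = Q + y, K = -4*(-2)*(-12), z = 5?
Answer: -6414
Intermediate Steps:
K = -96 (K = 8*(-12) = -96)
Q = 13 (Q = 15 - 2 = 13)
P(y) = 13 + y
P(z) + 67*K = (13 + 5) + 67*(-96) = 18 - 6432 = -6414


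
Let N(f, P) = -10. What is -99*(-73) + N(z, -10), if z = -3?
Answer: 7217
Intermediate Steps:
-99*(-73) + N(z, -10) = -99*(-73) - 10 = 7227 - 10 = 7217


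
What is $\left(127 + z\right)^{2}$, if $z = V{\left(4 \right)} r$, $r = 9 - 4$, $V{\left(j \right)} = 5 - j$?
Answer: $17424$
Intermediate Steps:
$r = 5$ ($r = 9 - 4 = 5$)
$z = 5$ ($z = \left(5 - 4\right) 5 = 1 \cdot 5 = 5$)
$\left(127 + z\right)^{2} = \left(127 + 5\right)^{2} = 132^{2} = 17424$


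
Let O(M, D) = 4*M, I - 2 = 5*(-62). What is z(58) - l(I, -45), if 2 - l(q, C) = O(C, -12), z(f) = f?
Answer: -124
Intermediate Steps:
I = -308 (I = 2 + 5*(-62) = 2 - 310 = -308)
l(q, C) = 2 - 4*C
z(58) - l(I, -45) = 58 - (2 - 4*(-45)) = 58 - (2 + 180) = 58 - 1*182 = 58 - 182 = -124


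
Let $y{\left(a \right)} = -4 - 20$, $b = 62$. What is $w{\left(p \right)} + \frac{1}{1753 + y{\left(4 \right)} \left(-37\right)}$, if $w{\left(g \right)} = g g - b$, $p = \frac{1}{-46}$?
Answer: $- \frac{346473315}{5588356} \approx -61.999$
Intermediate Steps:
$y{\left(a \right)} = -24$ ($y{\left(a \right)} = -4 - 20 = -24$)
$p = - \frac{1}{46} \approx -0.021739$
$w{\left(g \right)} = -62 + g^{2}$ ($w{\left(g \right)} = g g - 62 = g^{2} - 62 = -62 + g^{2}$)
$w{\left(p \right)} + \frac{1}{1753 + y{\left(4 \right)} \left(-37\right)} = \left(-62 + \left(- \frac{1}{46}\right)^{2}\right) + \frac{1}{1753 - -888} = \left(-62 + \frac{1}{2116}\right) + \frac{1}{1753 + 888} = - \frac{131191}{2116} + \frac{1}{2641} = - \frac{346473315}{5588356}$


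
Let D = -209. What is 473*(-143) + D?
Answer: -67848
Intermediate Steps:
473*(-143) + D = 473*(-143) - 209 = -67639 - 209 = -67848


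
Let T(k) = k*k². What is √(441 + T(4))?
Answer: √505 ≈ 22.472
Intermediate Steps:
T(k) = k³
√(441 + T(4)) = √(441 + 4³) = √(441 + 64) = √505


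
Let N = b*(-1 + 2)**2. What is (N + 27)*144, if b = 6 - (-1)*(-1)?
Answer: 4608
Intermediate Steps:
b = 5 (b = 6 - 1*1 = 6 - 1 = 5)
N = 5 (N = 5*(-1 + 2)**2 = 5*1**2 = 5*1 = 5)
(N + 27)*144 = (5 + 27)*144 = 32*144 = 4608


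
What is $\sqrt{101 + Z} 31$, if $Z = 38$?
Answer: $31 \sqrt{139} \approx 365.48$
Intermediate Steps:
$\sqrt{101 + Z} 31 = \sqrt{101 + 38} \cdot 31 = \sqrt{139} \cdot 31 = 31 \sqrt{139}$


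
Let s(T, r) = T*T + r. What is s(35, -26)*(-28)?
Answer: -33572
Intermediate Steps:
s(T, r) = r + T² (s(T, r) = T² + r = r + T²)
s(35, -26)*(-28) = (-26 + 35²)*(-28) = (-26 + 1225)*(-28) = 1199*(-28) = -33572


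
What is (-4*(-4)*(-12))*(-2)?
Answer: 384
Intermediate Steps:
(-4*(-4)*(-12))*(-2) = (16*(-12))*(-2) = -192*(-2) = 384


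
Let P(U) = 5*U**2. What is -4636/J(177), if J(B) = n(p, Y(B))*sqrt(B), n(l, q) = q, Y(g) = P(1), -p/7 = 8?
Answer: -4636*sqrt(177)/885 ≈ -69.693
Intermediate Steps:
p = -56 (p = -7*8 = -56)
Y(g) = 5 (Y(g) = 5*1**2 = 5*1 = 5)
J(B) = 5*sqrt(B)
-4636/J(177) = -4636*sqrt(177)/885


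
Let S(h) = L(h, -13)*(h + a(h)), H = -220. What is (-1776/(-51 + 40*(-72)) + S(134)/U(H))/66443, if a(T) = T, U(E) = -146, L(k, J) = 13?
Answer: -1658718/4738781203 ≈ -0.00035003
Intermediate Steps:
S(h) = 26*h (S(h) = 13*(h + h) = 13*(2*h) = 26*h)
(-1776/(-51 + 40*(-72)) + S(134)/U(H))/66443 = (-1776/(-51 + 40*(-72)) + (26*134)/(-146))/66443 = (-1776/(-51 - 2880) + 3484*(-1/146))*(1/66443) = (-1776/(-2931) - 1742/73)*(1/66443) = (-1776*(-1/2931) - 1742/73)*(1/66443) = (592/977 - 1742/73)*(1/66443) = -1658718/71321*1/66443 = -1658718/4738781203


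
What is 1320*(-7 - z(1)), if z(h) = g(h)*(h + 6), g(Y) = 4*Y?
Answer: -46200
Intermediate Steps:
z(h) = 4*h*(6 + h) (z(h) = (4*h)*(h + 6) = (4*h)*(6 + h) = 4*h*(6 + h))
1320*(-7 - z(1)) = 1320*(-7 - 4*(6 + 1)) = 1320*(-7 - 4*7) = 1320*(-7 - 1*28) = 1320*(-7 - 28) = 1320*(-35) = -46200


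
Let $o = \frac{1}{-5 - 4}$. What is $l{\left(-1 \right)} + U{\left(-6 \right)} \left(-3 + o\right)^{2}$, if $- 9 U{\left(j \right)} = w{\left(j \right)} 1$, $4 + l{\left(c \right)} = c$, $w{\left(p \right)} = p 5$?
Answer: $\frac{6625}{243} \approx 27.263$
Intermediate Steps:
$o = - \frac{1}{9}$ ($o = \frac{1}{-9} = - \frac{1}{9} \approx -0.11111$)
$w{\left(p \right)} = 5 p$
$l{\left(c \right)} = -4 + c$
$U{\left(j \right)} = - \frac{5 j}{9}$ ($U{\left(j \right)} = - \frac{5 j 1}{9} = - \frac{5 j}{9}$)
$l{\left(-1 \right)} + U{\left(-6 \right)} \left(-3 + o\right)^{2} = \left(-4 - 1\right) + \left(- \frac{5}{9}\right) \left(-6\right) \left(-3 - \frac{1}{9}\right)^{2} = -5 + \frac{10 \left(- \frac{28}{9}\right)^{2}}{3} = -5 + \frac{10}{3} \cdot \frac{784}{81} = -5 + \frac{7840}{243} = \frac{6625}{243}$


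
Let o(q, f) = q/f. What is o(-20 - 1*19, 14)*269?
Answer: -10491/14 ≈ -749.36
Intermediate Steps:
o(-20 - 1*19, 14)*269 = ((-20 - 1*19)/14)*269 = ((-20 - 19)*(1/14))*269 = -39*1/14*269 = -39/14*269 = -10491/14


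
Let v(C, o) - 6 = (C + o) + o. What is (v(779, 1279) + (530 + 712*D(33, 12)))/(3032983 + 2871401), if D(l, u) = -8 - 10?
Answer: -2981/1968128 ≈ -0.0015146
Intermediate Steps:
D(l, u) = -18
v(C, o) = 6 + C + 2*o (v(C, o) = 6 + ((C + o) + o) = 6 + (C + 2*o) = 6 + C + 2*o)
(v(779, 1279) + (530 + 712*D(33, 12)))/(3032983 + 2871401) = ((6 + 779 + 2*1279) + (530 + 712*(-18)))/(3032983 + 2871401) = ((6 + 779 + 2558) + (530 - 12816))/5904384 = (3343 - 12286)*(1/5904384) = -8943*1/5904384 = -2981/1968128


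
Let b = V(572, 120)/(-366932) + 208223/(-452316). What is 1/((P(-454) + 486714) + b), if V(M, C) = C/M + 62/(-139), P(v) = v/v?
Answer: 824742519213756/401414175570658306981 ≈ 2.0546e-6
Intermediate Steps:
P(v) = 1
V(M, C) = -62/139 + C/M (V(M, C) = C/M + 62*(-1/139) = C/M - 62/139 = -62/139 + C/M)
b = -379668464944559/824742519213756 (b = (-62/139 + 120/572)/(-366932) + 208223/(-452316) = (-62/139 + 120*(1/572))*(-1/366932) + 208223*(-1/452316) = (-62/139 + 30/143)*(-1/366932) - 208223/452316 = -4696/19877*(-1/366932) - 208223/452316 = 1174/1823376841 - 208223/452316 = -379668464944559/824742519213756 ≈ -0.46035)
1/((P(-454) + 486714) + b) = 1/((1 + 486714) - 379668464944559/824742519213756) = 1/(486715 - 379668464944559/824742519213756) = 1/(401414175570658306981/824742519213756) = 824742519213756/401414175570658306981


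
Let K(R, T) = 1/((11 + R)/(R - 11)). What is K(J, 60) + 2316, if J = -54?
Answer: 99653/43 ≈ 2317.5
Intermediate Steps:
K(R, T) = (-11 + R)/(11 + R) (K(R, T) = 1/((11 + R)/(-11 + R)) = (-11 + R)/(11 + R))
K(J, 60) + 2316 = (-11 - 54)/(11 - 54) + 2316 = -65/(-43) + 2316 = -1/43*(-65) + 2316 = 65/43 + 2316 = 99653/43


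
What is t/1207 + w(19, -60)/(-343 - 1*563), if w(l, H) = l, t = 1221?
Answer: 1083293/1093542 ≈ 0.99063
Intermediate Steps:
t/1207 + w(19, -60)/(-343 - 1*563) = 1221/1207 + 19/(-343 - 1*563) = 1221*(1/1207) + 19/(-343 - 563) = 1221/1207 + 19/(-906) = 1221/1207 + 19*(-1/906) = 1221/1207 - 19/906 = 1083293/1093542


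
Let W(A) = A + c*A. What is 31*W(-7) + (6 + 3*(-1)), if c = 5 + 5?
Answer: -2384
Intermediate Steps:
c = 10
W(A) = 11*A (W(A) = A + 10*A = 11*A)
31*W(-7) + (6 + 3*(-1)) = 31*(11*(-7)) + (6 + 3*(-1)) = 31*(-77) + (6 - 3) = -2387 + 3 = -2384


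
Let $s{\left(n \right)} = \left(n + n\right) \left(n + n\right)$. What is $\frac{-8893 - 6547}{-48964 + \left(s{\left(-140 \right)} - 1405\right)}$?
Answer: $- \frac{15440}{28031} \approx -0.55082$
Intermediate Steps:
$s{\left(n \right)} = 4 n^{2}$ ($s{\left(n \right)} = 2 n 2 n = 4 n^{2}$)
$\frac{-8893 - 6547}{-48964 + \left(s{\left(-140 \right)} - 1405\right)} = \frac{-8893 - 6547}{-48964 + \left(4 \left(-140\right)^{2} - 1405\right)} = - \frac{15440}{-48964 + \left(4 \cdot 19600 - 1405\right)} = - \frac{15440}{-48964 + \left(78400 - 1405\right)} = - \frac{15440}{-48964 + 76995} = - \frac{15440}{28031}$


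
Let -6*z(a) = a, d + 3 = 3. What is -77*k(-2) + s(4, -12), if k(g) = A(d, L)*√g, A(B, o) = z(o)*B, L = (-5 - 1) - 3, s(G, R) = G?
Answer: 4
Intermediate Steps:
d = 0 (d = -3 + 3 = 0)
z(a) = -a/6
L = -9 (L = -6 - 3 = -9)
A(B, o) = -B*o/6 (A(B, o) = (-o/6)*B = -B*o/6)
k(g) = 0 (k(g) = (-⅙*0*(-9))*√g = 0*√g = 0)
-77*k(-2) + s(4, -12) = -77*0 + 4 = 0 + 4 = 4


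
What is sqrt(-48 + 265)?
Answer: sqrt(217) ≈ 14.731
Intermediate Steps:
sqrt(-48 + 265) = sqrt(217)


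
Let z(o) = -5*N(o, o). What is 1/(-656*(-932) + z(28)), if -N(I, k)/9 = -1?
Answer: 1/611347 ≈ 1.6357e-6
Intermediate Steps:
N(I, k) = 9 (N(I, k) = -9*(-1) = 9)
z(o) = -45 (z(o) = -5*9 = -45)
1/(-656*(-932) + z(28)) = 1/(-656*(-932) - 45) = 1/(611392 - 45) = 1/611347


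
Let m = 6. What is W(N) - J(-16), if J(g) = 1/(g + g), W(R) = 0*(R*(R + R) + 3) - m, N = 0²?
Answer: -191/32 ≈ -5.9688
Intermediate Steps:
N = 0
W(R) = -6 (W(R) = 0*(R*(R + R) + 3) - 1*6 = 0*(R*(2*R) + 3) - 6 = 0*(2*R² + 3) - 6 = 0*(3 + 2*R²) - 6 = 0 - 6 = -6)
J(g) = 1/(2*g)
W(N) - J(-16) = -6 - 1/(2*(-16)) = -6 - (-1)/(2*16) = -6 - 1*(-1/32) = -6 + 1/32 = -191/32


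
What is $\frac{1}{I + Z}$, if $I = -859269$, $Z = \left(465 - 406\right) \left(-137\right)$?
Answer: $- \frac{1}{867352} \approx -1.1529 \cdot 10^{-6}$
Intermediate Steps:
$Z = -8083$ ($Z = 59 \left(-137\right) = -8083$)
$\frac{1}{I + Z} = \frac{1}{-859269 - 8083} = \frac{1}{-867352} = - \frac{1}{867352}$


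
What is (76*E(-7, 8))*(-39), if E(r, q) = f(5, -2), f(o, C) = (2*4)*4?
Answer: -94848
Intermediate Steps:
f(o, C) = 32 (f(o, C) = 8*4 = 32)
E(r, q) = 32
(76*E(-7, 8))*(-39) = (76*32)*(-39) = 2432*(-39) = -94848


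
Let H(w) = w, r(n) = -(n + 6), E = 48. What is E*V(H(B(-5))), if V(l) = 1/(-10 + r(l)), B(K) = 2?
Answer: -8/3 ≈ -2.6667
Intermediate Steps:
r(n) = -6 - n (r(n) = -(6 + n) = -6 - n)
V(l) = 1/(-16 - l) (V(l) = 1/(-10 + (-6 - l)) = 1/(-16 - l))
E*V(H(B(-5))) = 48*(-1/(16 + 2)) = 48*(-1/18) = -8/3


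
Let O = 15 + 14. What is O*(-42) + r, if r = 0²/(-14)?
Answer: -1218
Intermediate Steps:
r = 0 (r = 0*(-1/14) = 0)
O = 29
O*(-42) + r = 29*(-42) + 0 = -1218 + 0 = -1218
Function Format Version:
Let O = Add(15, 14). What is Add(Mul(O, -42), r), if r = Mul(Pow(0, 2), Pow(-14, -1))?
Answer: -1218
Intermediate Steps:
r = 0 (r = Mul(0, Rational(-1, 14)) = 0)
O = 29
Add(Mul(O, -42), r) = Add(Mul(29, -42), 0) = Add(-1218, 0) = -1218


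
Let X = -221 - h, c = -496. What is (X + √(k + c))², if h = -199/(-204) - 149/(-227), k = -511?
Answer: 104129173191721/2144430864 - 10309637*I*√1007/23154 ≈ 48558.0 - 14130.0*I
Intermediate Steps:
h = 75569/46308 (h = -199*(-1/204) - 149*(-1/227) = 199/204 + 149/227 = 75569/46308 ≈ 1.6319)
X = -10309637/46308 (X = -221 - 1*75569/46308 = -221 - 75569/46308 = -10309637/46308 ≈ -222.63)
(X + √(k + c))² = (-10309637/46308 + √(-511 - 496))² = (-10309637/46308 + √(-1007))² = (-10309637/46308 + I*√1007)²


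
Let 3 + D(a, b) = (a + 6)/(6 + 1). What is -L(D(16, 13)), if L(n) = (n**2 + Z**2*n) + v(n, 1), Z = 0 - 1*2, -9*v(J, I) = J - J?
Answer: -29/49 ≈ -0.59184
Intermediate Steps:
D(a, b) = -15/7 + a/7 (D(a, b) = -3 + (a + 6)/(6 + 1) = -3 + (6 + a)/7 = -3 + (6 + a)*(1/7) = -3 + (6/7 + a/7) = -15/7 + a/7)
v(J, I) = 0 (v(J, I) = -(J - J)/9 = -1/9*0 = 0)
Z = -2 (Z = 0 - 2 = -2)
L(n) = n**2 + 4*n (L(n) = (n**2 + (-2)**2*n) + 0 = (n**2 + 4*n) + 0 = n**2 + 4*n)
-L(D(16, 13)) = -(-15/7 + (1/7)*16)*(4 + (-15/7 + (1/7)*16)) = -(-15/7 + 16/7)*(4 + (-15/7 + 16/7)) = -(4 + 1/7)/7 = -29/(7*7) = -1*29/49 = -29/49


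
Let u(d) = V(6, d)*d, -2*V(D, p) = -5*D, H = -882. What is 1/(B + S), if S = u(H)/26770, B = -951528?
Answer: -2677/2547241779 ≈ -1.0509e-6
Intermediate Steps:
V(D, p) = 5*D/2 (V(D, p) = -(-5)*D/2 = 5*D/2)
u(d) = 15*d (u(d) = ((5/2)*6)*d = 15*d)
S = -1323/2677 (S = (15*(-882))/26770 = -13230*1/26770 = -1323/2677 ≈ -0.49421)
1/(B + S) = 1/(-951528 - 1323/2677) = 1/(-2547241779/2677) = -2677/2547241779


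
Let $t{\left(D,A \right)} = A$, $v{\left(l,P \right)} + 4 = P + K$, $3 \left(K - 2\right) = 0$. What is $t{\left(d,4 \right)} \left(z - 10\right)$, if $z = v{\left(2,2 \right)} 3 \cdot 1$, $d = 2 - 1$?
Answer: $-40$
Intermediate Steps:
$K = 2$ ($K = 2 + \frac{1}{3} \cdot 0 = 2 + 0 = 2$)
$d = 1$ ($d = 2 - 1 = 1$)
$v{\left(l,P \right)} = -2 + P$ ($v{\left(l,P \right)} = -4 + \left(P + 2\right) = -4 + \left(2 + P\right) = -2 + P$)
$z = 0$ ($z = \left(-2 + 2\right) 3 \cdot 1 = 0 \cdot 3 \cdot 1 = 0 \cdot 1 = 0$)
$t{\left(d,4 \right)} \left(z - 10\right) = 4 \left(0 - 10\right) = 4 \left(-10\right) = -40$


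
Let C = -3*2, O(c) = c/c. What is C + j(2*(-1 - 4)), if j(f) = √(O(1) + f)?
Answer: -6 + 3*I ≈ -6.0 + 3.0*I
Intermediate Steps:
O(c) = 1
j(f) = √(1 + f)
C = -6
C + j(2*(-1 - 4)) = -6 + √(1 + 2*(-1 - 4)) = -6 + √(1 + 2*(-5)) = -6 + √(1 - 10) = -6 + √(-9) = -6 + 3*I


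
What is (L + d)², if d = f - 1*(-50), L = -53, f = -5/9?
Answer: 1024/81 ≈ 12.642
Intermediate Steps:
f = -5/9 (f = -5*⅑ = -5/9 ≈ -0.55556)
d = 445/9 (d = -5/9 - 1*(-50) = -5/9 + 50 = 445/9 ≈ 49.444)
(L + d)² = (-53 + 445/9)² = (-32/9)² = 1024/81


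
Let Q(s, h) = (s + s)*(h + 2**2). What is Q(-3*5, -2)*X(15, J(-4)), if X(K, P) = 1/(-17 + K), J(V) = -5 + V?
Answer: 30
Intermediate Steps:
Q(s, h) = 2*s*(4 + h) (Q(s, h) = (2*s)*(h + 4) = (2*s)*(4 + h) = 2*s*(4 + h))
Q(-3*5, -2)*X(15, J(-4)) = (2*(-3*5)*(4 - 2))/(-17 + 15) = (2*(-15)*2)/(-2) = -60*(-1/2) = 30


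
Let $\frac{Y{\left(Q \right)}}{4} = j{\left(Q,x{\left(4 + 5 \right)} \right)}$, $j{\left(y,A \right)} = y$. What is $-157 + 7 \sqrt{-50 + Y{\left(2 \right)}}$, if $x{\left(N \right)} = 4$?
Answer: $-157 + 7 i \sqrt{42} \approx -157.0 + 45.365 i$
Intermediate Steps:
$Y{\left(Q \right)} = 4 Q$
$-157 + 7 \sqrt{-50 + Y{\left(2 \right)}} = -157 + 7 \sqrt{-50 + 4 \cdot 2} = -157 + 7 \sqrt{-50 + 8} = -157 + 7 \sqrt{-42} = -157 + 7 i \sqrt{42}$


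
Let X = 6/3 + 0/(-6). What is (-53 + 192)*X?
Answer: 278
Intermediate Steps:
X = 2 (X = 6*(⅓) + 0*(-⅙) = 2 + 0 = 2)
(-53 + 192)*X = (-53 + 192)*2 = 139*2 = 278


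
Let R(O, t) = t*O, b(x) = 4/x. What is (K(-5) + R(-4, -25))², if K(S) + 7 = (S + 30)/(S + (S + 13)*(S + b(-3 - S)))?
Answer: 7139584/841 ≈ 8489.4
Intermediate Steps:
K(S) = -7 + (30 + S)/(S + (13 + S)*(S + 4/(-3 - S))) (K(S) = -7 + (S + 30)/(S + (S + 13)*(S + 4/(-3 - S))) = -7 + (30 + S)/(S + (13 + S)*(S + 4/(-3 - S))))
R(O, t) = O*t
(K(-5) + R(-4, -25))² = ((454 - 233*(-5) - 118*(-5)² - 7*(-5)³)/(-52 + (-5)³ + 17*(-5)² + 38*(-5)) - 4*(-25))² = ((454 + 1165 - 118*25 - 7*(-125))/(-52 - 125 + 17*25 - 190) + 100)² = ((454 + 1165 - 2950 + 875)/(-52 - 125 + 425 - 190) + 100)² = (-456/58 + 100)² = ((1/58)*(-456) + 100)² = (-228/29 + 100)² = (2672/29)² = 7139584/841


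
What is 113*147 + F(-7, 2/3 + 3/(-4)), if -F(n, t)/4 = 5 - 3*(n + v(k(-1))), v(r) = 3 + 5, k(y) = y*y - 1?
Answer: 16603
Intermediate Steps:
k(y) = -1 + y**2 (k(y) = y**2 - 1 = -1 + y**2)
v(r) = 8
F(n, t) = 76 + 12*n (F(n, t) = -4*(5 - 3*(n + 8)) = -4*(5 - 3*(8 + n)) = -4*(5 + (-24 - 3*n)) = -4*(-19 - 3*n) = 76 + 12*n)
113*147 + F(-7, 2/3 + 3/(-4)) = 113*147 + (76 + 12*(-7)) = 16611 + (76 - 84) = 16611 - 8 = 16603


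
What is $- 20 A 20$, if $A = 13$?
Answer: $-5200$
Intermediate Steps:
$- 20 A 20 = \left(-20\right) 13 \cdot 20 = \left(-260\right) 20 = -5200$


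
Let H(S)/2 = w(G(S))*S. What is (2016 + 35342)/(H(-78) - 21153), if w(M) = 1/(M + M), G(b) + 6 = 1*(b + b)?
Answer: -504333/285559 ≈ -1.7661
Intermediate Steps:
G(b) = -6 + 2*b (G(b) = -6 + 1*(b + b) = -6 + 1*(2*b) = -6 + 2*b)
w(M) = 1/(2*M)
H(S) = S/(-6 + 2*S) (H(S) = 2*((1/(2*(-6 + 2*S)))*S) = 2*(S/(2*(-6 + 2*S))) = S/(-6 + 2*S))
(2016 + 35342)/(H(-78) - 21153) = (2016 + 35342)/((½)*(-78)/(-3 - 78) - 21153) = 37358/((½)*(-78)/(-81) - 21153) = 37358/((½)*(-78)*(-1/81) - 21153) = 37358/(13/27 - 21153) = 37358/(-571118/27) = 37358*(-27/571118) = -504333/285559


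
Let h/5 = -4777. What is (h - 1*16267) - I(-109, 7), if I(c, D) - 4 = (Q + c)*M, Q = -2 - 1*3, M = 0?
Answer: -40156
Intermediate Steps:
h = -23885 (h = 5*(-4777) = -23885)
Q = -5 (Q = -2 - 3 = -5)
I(c, D) = 4 (I(c, D) = 4 + (-5 + c)*0 = 4 + 0 = 4)
(h - 1*16267) - I(-109, 7) = (-23885 - 1*16267) - 1*4 = (-23885 - 16267) - 4 = -40152 - 4 = -40156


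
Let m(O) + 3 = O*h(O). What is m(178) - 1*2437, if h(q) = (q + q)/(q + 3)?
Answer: -378272/181 ≈ -2089.9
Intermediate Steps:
h(q) = 2*q/(3 + q) (h(q) = (2*q)/(3 + q) = 2*q/(3 + q))
m(O) = -3 + 2*O²/(3 + O) (m(O) = -3 + O*(2*O/(3 + O)) = -3 + 2*O²/(3 + O))
m(178) - 1*2437 = (-9 - 3*178 + 2*178²)/(3 + 178) - 1*2437 = (-9 - 534 + 2*31684)/181 - 2437 = (-9 - 534 + 63368)/181 - 2437 = (1/181)*62825 - 2437 = 62825/181 - 2437 = -378272/181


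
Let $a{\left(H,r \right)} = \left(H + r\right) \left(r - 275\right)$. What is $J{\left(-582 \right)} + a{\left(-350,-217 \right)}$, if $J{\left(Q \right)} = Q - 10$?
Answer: $278372$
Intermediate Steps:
$J{\left(Q \right)} = -10 + Q$ ($J{\left(Q \right)} = Q - 10 = -10 + Q$)
$a{\left(H,r \right)} = \left(-275 + r\right) \left(H + r\right)$ ($a{\left(H,r \right)} = \left(H + r\right) \left(-275 + r\right) = \left(-275 + r\right) \left(H + r\right)$)
$J{\left(-582 \right)} + a{\left(-350,-217 \right)} = \left(-10 - 582\right) - \left(-231875 - 47089\right) = -592 + \left(47089 + 96250 + 59675 + 75950\right) = -592 + 278964 = 278372$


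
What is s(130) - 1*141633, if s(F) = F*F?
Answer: -124733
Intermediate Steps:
s(F) = F²
s(130) - 1*141633 = 130² - 1*141633 = 16900 - 141633 = -124733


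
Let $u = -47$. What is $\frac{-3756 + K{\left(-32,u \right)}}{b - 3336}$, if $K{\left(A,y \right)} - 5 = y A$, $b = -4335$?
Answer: $\frac{749}{2557} \approx 0.29292$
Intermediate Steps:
$K{\left(A,y \right)} = 5 + A y$ ($K{\left(A,y \right)} = 5 + y A = 5 + A y$)
$\frac{-3756 + K{\left(-32,u \right)}}{b - 3336} = \frac{-3756 + \left(5 - -1504\right)}{-4335 - 3336} = \frac{-3756 + \left(5 + 1504\right)}{-7671} = \left(-3756 + 1509\right) \left(- \frac{1}{7671}\right) = \left(-2247\right) \left(- \frac{1}{7671}\right) = \frac{749}{2557}$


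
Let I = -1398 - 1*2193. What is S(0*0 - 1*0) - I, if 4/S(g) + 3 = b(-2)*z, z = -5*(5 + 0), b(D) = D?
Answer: 168781/47 ≈ 3591.1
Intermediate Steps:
I = -3591 (I = -1398 - 2193 = -3591)
z = -25 (z = -5*5 = -25)
S(g) = 4/47 (S(g) = 4/(-3 - 2*(-25)) = 4/(-3 + 50) = 4/47)
S(0*0 - 1*0) - I = 4/47 - 1*(-3591) = 4/47 + 3591 = 168781/47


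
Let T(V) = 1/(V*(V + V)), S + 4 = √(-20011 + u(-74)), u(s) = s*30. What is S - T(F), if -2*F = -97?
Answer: -37638/9409 + I*√22231 ≈ -4.0002 + 149.1*I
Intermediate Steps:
u(s) = 30*s
S = -4 + I*√22231 (S = -4 + √(-20011 + 30*(-74)) = -4 + √(-20011 - 2220) = -4 + √(-22231) = -4 + I*√22231 ≈ -4.0 + 149.1*I)
F = 97/2 (F = -½*(-97) = 97/2 ≈ 48.500)
T(V) = 1/(2*V²) (T(V) = 1/(V*(2*V)) = 1/(2*V²))
S - T(F) = (-4 + I*√22231) - 1/(2*(97/2)²) = (-4 + I*√22231) - 4/(2*9409) = (-4 + I*√22231) - 1*2/9409 = (-4 + I*√22231) - 2/9409 = -37638/9409 + I*√22231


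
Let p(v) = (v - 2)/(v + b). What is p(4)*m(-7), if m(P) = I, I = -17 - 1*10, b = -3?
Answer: -54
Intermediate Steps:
I = -27 (I = -17 - 10 = -27)
p(v) = (-2 + v)/(-3 + v) (p(v) = (v - 2)/(v - 3) = (-2 + v)/(-3 + v))
m(P) = -27
p(4)*m(-7) = ((-2 + 4)/(-3 + 4))*(-27) = (2/1)*(-27) = (1*2)*(-27) = 2*(-27) = -54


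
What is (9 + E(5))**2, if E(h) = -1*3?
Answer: 36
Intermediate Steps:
E(h) = -3
(9 + E(5))**2 = (9 - 3)**2 = 6**2 = 36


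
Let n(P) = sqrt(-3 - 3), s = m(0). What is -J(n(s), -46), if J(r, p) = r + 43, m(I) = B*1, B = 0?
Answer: -43 - I*sqrt(6) ≈ -43.0 - 2.4495*I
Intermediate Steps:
m(I) = 0 (m(I) = 0*1 = 0)
s = 0
n(P) = I*sqrt(6) (n(P) = sqrt(-6) = I*sqrt(6))
J(r, p) = 43 + r
-J(n(s), -46) = -(43 + I*sqrt(6)) = -43 - I*sqrt(6)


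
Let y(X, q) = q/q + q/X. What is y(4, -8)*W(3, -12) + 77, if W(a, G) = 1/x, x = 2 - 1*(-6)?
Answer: 615/8 ≈ 76.875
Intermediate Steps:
x = 8 (x = 2 + 6 = 8)
y(X, q) = 1 + q/X
W(a, G) = ⅛ (W(a, G) = 1/8 = ⅛)
y(4, -8)*W(3, -12) + 77 = ((4 - 8)/4)*(⅛) + 77 = ((¼)*(-4))*(⅛) + 77 = -1*⅛ + 77 = -⅛ + 77 = 615/8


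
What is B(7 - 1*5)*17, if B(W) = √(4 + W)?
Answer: 17*√6 ≈ 41.641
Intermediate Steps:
B(7 - 1*5)*17 = √(4 + (7 - 1*5))*17 = √(4 + (7 - 5))*17 = √(4 + 2)*17 = √6*17 = 17*√6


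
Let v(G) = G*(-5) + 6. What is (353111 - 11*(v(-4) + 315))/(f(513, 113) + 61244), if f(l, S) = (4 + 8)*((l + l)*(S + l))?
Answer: 87340/1942139 ≈ 0.044971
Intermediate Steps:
f(l, S) = 24*l*(S + l) (f(l, S) = 12*((2*l)*(S + l)) = 12*(2*l*(S + l)) = 24*l*(S + l))
v(G) = 6 - 5*G (v(G) = -5*G + 6 = 6 - 5*G)
(353111 - 11*(v(-4) + 315))/(f(513, 113) + 61244) = (353111 - 11*((6 - 5*(-4)) + 315))/(24*513*(113 + 513) + 61244) = (353111 - 11*((6 + 20) + 315))/(24*513*626 + 61244) = (353111 - 11*(26 + 315))/(7707312 + 61244) = (353111 - 11*341)/7768556 = (353111 - 3751)*(1/7768556) = 349360*(1/7768556) = 87340/1942139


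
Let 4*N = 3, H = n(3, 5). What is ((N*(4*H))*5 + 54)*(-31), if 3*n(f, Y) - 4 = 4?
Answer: -2914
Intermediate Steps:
n(f, Y) = 8/3 (n(f, Y) = 4/3 + (⅓)*4 = 4/3 + 4/3 = 8/3)
H = 8/3 ≈ 2.6667
N = ¾ (N = (¼)*3 = ¾ ≈ 0.75000)
((N*(4*H))*5 + 54)*(-31) = ((3*(4*(8/3))/4)*5 + 54)*(-31) = (((¾)*(32/3))*5 + 54)*(-31) = (8*5 + 54)*(-31) = (40 + 54)*(-31) = 94*(-31) = -2914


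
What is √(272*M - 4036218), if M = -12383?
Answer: I*√7404394 ≈ 2721.1*I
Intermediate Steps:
√(272*M - 4036218) = √(272*(-12383) - 4036218) = √(-3368176 - 4036218) = √(-7404394) = I*√7404394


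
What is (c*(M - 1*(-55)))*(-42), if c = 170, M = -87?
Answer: 228480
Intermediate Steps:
(c*(M - 1*(-55)))*(-42) = (170*(-87 - 1*(-55)))*(-42) = (170*(-87 + 55))*(-42) = (170*(-32))*(-42) = -5440*(-42) = 228480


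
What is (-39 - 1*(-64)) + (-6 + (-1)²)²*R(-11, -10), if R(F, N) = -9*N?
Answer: 2275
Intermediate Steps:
(-39 - 1*(-64)) + (-6 + (-1)²)²*R(-11, -10) = (-39 - 1*(-64)) + (-6 + (-1)²)²*(-9*(-10)) = (-39 + 64) + (-6 + 1)²*90 = 25 + (-5)²*90 = 25 + 25*90 = 25 + 2250 = 2275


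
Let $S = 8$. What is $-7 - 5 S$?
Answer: $-47$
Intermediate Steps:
$-7 - 5 S = -7 - 40 = -47$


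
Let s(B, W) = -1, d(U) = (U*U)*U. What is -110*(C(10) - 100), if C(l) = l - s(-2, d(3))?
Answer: 9790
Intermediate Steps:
d(U) = U³ (d(U) = U²*U = U³)
C(l) = 1 + l (C(l) = l - 1*(-1) = l + 1 = 1 + l)
-110*(C(10) - 100) = -110*((1 + 10) - 100) = -110*(11 - 100) = -110*(-89) = 9790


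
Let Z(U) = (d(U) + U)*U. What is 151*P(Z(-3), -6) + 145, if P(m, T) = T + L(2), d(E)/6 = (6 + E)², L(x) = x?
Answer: -459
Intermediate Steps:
d(E) = 6*(6 + E)²
Z(U) = U*(U + 6*(6 + U)²) (Z(U) = (6*(6 + U)² + U)*U = (U + 6*(6 + U)²)*U = U*(U + 6*(6 + U)²))
P(m, T) = 2 + T (P(m, T) = T + 2 = 2 + T)
151*P(Z(-3), -6) + 145 = 151*(2 - 6) + 145 = 151*(-4) + 145 = -604 + 145 = -459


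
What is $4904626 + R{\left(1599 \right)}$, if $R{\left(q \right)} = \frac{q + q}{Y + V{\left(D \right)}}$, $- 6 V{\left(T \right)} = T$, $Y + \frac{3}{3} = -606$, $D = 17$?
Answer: $\frac{17946007346}{3659} \approx 4.9046 \cdot 10^{6}$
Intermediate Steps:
$Y = -607$ ($Y = -1 - 606 = -607$)
$V{\left(T \right)} = - \frac{T}{6}$
$R{\left(q \right)} = - \frac{12 q}{3659}$ ($R{\left(q \right)} = \frac{q + q}{-607 - \frac{17}{6}} = \frac{2 q}{-607 - \frac{17}{6}} = \frac{2 q}{- \frac{3659}{6}} = 2 q \left(- \frac{6}{3659}\right) = - \frac{12 q}{3659}$)
$4904626 + R{\left(1599 \right)} = 4904626 - \frac{19188}{3659} = \frac{17946007346}{3659}$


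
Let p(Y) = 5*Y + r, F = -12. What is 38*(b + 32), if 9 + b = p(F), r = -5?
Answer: -1596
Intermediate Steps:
p(Y) = -5 + 5*Y (p(Y) = 5*Y - 5 = -5 + 5*Y)
b = -74 (b = -9 + (-5 + 5*(-12)) = -9 + (-5 - 60) = -9 - 65 = -74)
38*(b + 32) = 38*(-74 + 32) = 38*(-42) = -1596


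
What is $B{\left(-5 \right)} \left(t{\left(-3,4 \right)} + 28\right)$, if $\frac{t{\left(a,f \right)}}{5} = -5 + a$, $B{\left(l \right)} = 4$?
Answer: $-48$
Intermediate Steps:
$t{\left(a,f \right)} = -25 + 5 a$ ($t{\left(a,f \right)} = 5 \left(-5 + a\right) = -25 + 5 a$)
$B{\left(-5 \right)} \left(t{\left(-3,4 \right)} + 28\right) = 4 \left(\left(-25 + 5 \left(-3\right)\right) + 28\right) = 4 \left(\left(-25 - 15\right) + 28\right) = 4 \left(-40 + 28\right) = 4 \left(-12\right) = -48$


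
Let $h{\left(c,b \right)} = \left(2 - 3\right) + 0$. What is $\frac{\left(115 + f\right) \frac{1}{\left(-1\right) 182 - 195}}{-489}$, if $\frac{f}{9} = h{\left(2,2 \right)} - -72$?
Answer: $\frac{2}{489} \approx 0.00409$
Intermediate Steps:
$h{\left(c,b \right)} = -1$ ($h{\left(c,b \right)} = -1 + 0 = -1$)
$f = 639$ ($f = 9 \left(-1 - -72\right) = 9 \left(-1 + 72\right) = 9 \cdot 71 = 639$)
$\frac{\left(115 + f\right) \frac{1}{\left(-1\right) 182 - 195}}{-489} = \frac{\left(115 + 639\right) \frac{1}{\left(-1\right) 182 - 195}}{-489} = \frac{754}{-182 - 195} \left(- \frac{1}{489}\right) = \frac{754}{-377} \left(- \frac{1}{489}\right) = 754 \left(- \frac{1}{377}\right) \left(- \frac{1}{489}\right) = \left(-2\right) \left(- \frac{1}{489}\right) = \frac{2}{489}$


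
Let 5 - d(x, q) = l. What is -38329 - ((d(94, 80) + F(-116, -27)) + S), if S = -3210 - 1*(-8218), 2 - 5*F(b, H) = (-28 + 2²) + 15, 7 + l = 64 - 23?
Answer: -216551/5 ≈ -43310.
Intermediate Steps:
l = 34 (l = -7 + (64 - 23) = -7 + 41 = 34)
d(x, q) = -29 (d(x, q) = 5 - 1*34 = 5 - 34 = -29)
F(b, H) = 11/5 (F(b, H) = ⅖ - ((-28 + 2²) + 15)/5 = ⅖ - ((-28 + 4) + 15)/5 = ⅖ - (-24 + 15)/5 = ⅖ - ⅕*(-9) = ⅖ + 9/5 = 11/5)
S = 5008 (S = -3210 + 8218 = 5008)
-38329 - ((d(94, 80) + F(-116, -27)) + S) = -38329 - ((-29 + 11/5) + 5008) = -38329 - (-134/5 + 5008) = -38329 - 1*24906/5 = -38329 - 24906/5 = -216551/5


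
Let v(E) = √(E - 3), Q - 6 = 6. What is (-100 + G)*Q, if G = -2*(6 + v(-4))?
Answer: -1344 - 24*I*√7 ≈ -1344.0 - 63.498*I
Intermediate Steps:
Q = 12 (Q = 6 + 6 = 12)
v(E) = √(-3 + E)
G = -12 - 2*I*√7 (G = -2*(6 + √(-3 - 4)) = -2*(6 + √(-7)) = -2*(6 + I*√7) = -12 - 2*I*√7 ≈ -12.0 - 5.2915*I)
(-100 + G)*Q = (-100 + (-12 - 2*I*√7))*12 = (-112 - 2*I*√7)*12 = -1344 - 24*I*√7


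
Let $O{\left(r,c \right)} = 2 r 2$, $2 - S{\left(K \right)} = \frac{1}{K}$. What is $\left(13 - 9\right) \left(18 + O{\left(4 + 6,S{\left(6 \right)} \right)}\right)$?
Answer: $232$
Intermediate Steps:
$S{\left(K \right)} = 2 - \frac{1}{K}$
$O{\left(r,c \right)} = 4 r$
$\left(13 - 9\right) \left(18 + O{\left(4 + 6,S{\left(6 \right)} \right)}\right) = \left(13 - 9\right) \left(18 + 4 \left(4 + 6\right)\right) = 4 \left(18 + 4 \cdot 10\right) = 4 \left(18 + 40\right) = 4 \cdot 58 = 232$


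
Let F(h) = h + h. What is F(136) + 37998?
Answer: 38270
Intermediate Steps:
F(h) = 2*h
F(136) + 37998 = 2*136 + 37998 = 272 + 37998 = 38270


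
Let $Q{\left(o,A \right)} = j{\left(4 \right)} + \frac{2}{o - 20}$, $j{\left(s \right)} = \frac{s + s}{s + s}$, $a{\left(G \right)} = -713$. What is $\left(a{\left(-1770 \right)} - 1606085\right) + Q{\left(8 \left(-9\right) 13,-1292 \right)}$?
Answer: $- \frac{768048967}{478} \approx -1.6068 \cdot 10^{6}$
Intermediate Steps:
$j{\left(s \right)} = 1$ ($j{\left(s \right)} = \frac{2 s}{2 s} = 2 s \frac{1}{2 s} = 1$)
$Q{\left(o,A \right)} = 1 + \frac{2}{-20 + o}$ ($Q{\left(o,A \right)} = 1 + \frac{2}{o - 20} = 1 + \frac{2}{-20 + o}$)
$\left(a{\left(-1770 \right)} - 1606085\right) + Q{\left(8 \left(-9\right) 13,-1292 \right)} = \left(-713 - 1606085\right) + \frac{-18 + 8 \left(-9\right) 13}{-20 + 8 \left(-9\right) 13} = -1606798 + \frac{-18 - 936}{-20 - 936} = -1606798 + \frac{1}{-956} \left(-954\right) = -1606798 - - \frac{477}{478} = -1606798 + \frac{477}{478} = - \frac{768048967}{478}$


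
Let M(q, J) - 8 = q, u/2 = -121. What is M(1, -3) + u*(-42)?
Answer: 10173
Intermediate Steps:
u = -242 (u = 2*(-121) = -242)
M(q, J) = 8 + q
M(1, -3) + u*(-42) = (8 + 1) - 242*(-42) = 9 + 10164 = 10173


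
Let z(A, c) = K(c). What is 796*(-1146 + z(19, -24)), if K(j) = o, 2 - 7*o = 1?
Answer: -6384716/7 ≈ -9.1210e+5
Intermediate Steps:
o = ⅐ (o = 2/7 - ⅐*1 = 2/7 - ⅐ = ⅐ ≈ 0.14286)
K(j) = ⅐
z(A, c) = ⅐
796*(-1146 + z(19, -24)) = 796*(-1146 + ⅐) = 796*(-8021/7) = -6384716/7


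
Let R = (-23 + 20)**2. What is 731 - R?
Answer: 722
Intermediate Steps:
R = 9 (R = (-3)**2 = 9)
731 - R = 731 - 1*9 = 731 - 9 = 722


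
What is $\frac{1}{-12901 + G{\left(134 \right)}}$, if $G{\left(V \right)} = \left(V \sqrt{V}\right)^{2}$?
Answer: $\frac{1}{2393203} \approx 4.1785 \cdot 10^{-7}$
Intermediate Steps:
$G{\left(V \right)} = V^{3}$ ($G{\left(V \right)} = \left(V^{\frac{3}{2}}\right)^{2} = V^{3}$)
$\frac{1}{-12901 + G{\left(134 \right)}} = \frac{1}{-12901 + 134^{3}} = \frac{1}{-12901 + 2406104} = \frac{1}{2393203}$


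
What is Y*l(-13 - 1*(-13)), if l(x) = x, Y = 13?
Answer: 0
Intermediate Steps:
Y*l(-13 - 1*(-13)) = 13*(-13 - 1*(-13)) = 13*(-13 + 13) = 13*0 = 0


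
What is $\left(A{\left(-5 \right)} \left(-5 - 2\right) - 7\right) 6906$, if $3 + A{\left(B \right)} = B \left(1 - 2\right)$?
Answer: $-145026$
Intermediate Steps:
$A{\left(B \right)} = -3 - B$ ($A{\left(B \right)} = -3 + B \left(1 - 2\right) = -3 + B \left(-1\right) = -3 - B$)
$\left(A{\left(-5 \right)} \left(-5 - 2\right) - 7\right) 6906 = \left(\left(-3 - -5\right) \left(-5 - 2\right) - 7\right) 6906 = \left(\left(-3 + 5\right) \left(-7\right) - 7\right) 6906 = \left(2 \left(-7\right) - 7\right) 6906 = \left(-14 - 7\right) 6906 = \left(-21\right) 6906 = -145026$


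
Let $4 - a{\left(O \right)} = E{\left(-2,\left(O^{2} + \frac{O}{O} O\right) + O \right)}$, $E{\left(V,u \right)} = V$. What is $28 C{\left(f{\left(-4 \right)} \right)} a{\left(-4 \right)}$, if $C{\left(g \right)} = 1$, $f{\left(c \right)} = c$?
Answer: $168$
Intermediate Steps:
$a{\left(O \right)} = 6$ ($a{\left(O \right)} = 4 - -2 = 4 + 2 = 6$)
$28 C{\left(f{\left(-4 \right)} \right)} a{\left(-4 \right)} = 28 \cdot 1 \cdot 6 = 28 \cdot 6 = 168$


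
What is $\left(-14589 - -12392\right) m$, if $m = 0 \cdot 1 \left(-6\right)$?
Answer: $0$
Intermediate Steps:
$m = 0$ ($m = 0 \left(-6\right) = 0$)
$\left(-14589 - -12392\right) m = \left(-14589 - -12392\right) 0 = \left(-14589 + 12392\right) 0 = \left(-2197\right) 0 = 0$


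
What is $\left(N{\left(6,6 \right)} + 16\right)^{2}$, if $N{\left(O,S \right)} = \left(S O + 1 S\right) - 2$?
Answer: $3136$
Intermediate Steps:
$N{\left(O,S \right)} = -2 + S + O S$ ($N{\left(O,S \right)} = \left(O S + S\right) - 2 = \left(S + O S\right) - 2 = -2 + S + O S$)
$\left(N{\left(6,6 \right)} + 16\right)^{2} = \left(\left(-2 + 6 + 6 \cdot 6\right) + 16\right)^{2} = \left(\left(-2 + 6 + 36\right) + 16\right)^{2} = \left(40 + 16\right)^{2} = 56^{2} = 3136$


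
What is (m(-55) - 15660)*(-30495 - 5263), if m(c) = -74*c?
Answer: 414435220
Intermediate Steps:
(m(-55) - 15660)*(-30495 - 5263) = (-74*(-55) - 15660)*(-30495 - 5263) = (4070 - 15660)*(-35758) = -11590*(-35758) = 414435220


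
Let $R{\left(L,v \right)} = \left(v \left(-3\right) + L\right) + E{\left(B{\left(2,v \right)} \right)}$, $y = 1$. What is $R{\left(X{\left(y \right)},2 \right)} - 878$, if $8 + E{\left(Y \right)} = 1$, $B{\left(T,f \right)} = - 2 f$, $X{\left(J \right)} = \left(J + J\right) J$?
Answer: $-889$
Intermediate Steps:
$X{\left(J \right)} = 2 J^{2}$ ($X{\left(J \right)} = 2 J J = 2 J^{2}$)
$E{\left(Y \right)} = -7$ ($E{\left(Y \right)} = -8 + 1 = -7$)
$R{\left(L,v \right)} = -7 + L - 3 v$ ($R{\left(L,v \right)} = \left(v \left(-3\right) + L\right) - 7 = \left(- 3 v + L\right) - 7 = \left(L - 3 v\right) - 7 = -7 + L - 3 v$)
$R{\left(X{\left(y \right)},2 \right)} - 878 = \left(-7 + 2 \cdot 1^{2} - 6\right) - 878 = \left(-7 + 2 \cdot 1 - 6\right) - 878 = \left(-7 + 2 - 6\right) - 878 = -11 - 878 = -889$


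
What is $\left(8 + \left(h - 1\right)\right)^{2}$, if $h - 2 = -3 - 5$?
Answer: $1$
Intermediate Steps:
$h = -6$ ($h = 2 - 8 = -6$)
$\left(8 + \left(h - 1\right)\right)^{2} = \left(8 - 7\right)^{2} = 1^{2} = 1$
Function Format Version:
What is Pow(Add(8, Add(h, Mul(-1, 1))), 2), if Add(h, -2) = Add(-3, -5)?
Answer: 1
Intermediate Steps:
h = -6 (h = Add(2, Add(-3, -5)) = Add(2, -8) = -6)
Pow(Add(8, Add(h, Mul(-1, 1))), 2) = Pow(Add(8, Add(-6, Mul(-1, 1))), 2) = Pow(Add(8, Add(-6, -1)), 2) = Pow(Add(8, -7), 2) = Pow(1, 2) = 1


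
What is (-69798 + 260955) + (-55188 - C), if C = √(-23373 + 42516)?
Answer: 135969 - 3*√2127 ≈ 1.3583e+5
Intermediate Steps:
C = 3*√2127 (C = √19143 = 3*√2127 ≈ 138.36)
(-69798 + 260955) + (-55188 - C) = (-69798 + 260955) + (-55188 - 3*√2127) = 191157 + (-55188 - 3*√2127) = 135969 - 3*√2127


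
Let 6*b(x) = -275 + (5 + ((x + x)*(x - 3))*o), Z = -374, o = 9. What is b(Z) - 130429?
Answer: 292520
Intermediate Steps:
b(x) = -45 + 3*x*(-3 + x) (b(x) = (-275 + (5 + ((x + x)*(x - 3))*9))/6 = (-275 + (5 + ((2*x)*(-3 + x))*9))/6 = (-275 + (5 + (2*x*(-3 + x))*9))/6 = (-275 + (5 + 18*x*(-3 + x)))/6 = (-270 + 18*x*(-3 + x))/6 = -45 + 3*x*(-3 + x))
b(Z) - 130429 = (-45 - 9*(-374) + 3*(-374)**2) - 130429 = (-45 + 3366 + 3*139876) - 130429 = (-45 + 3366 + 419628) - 130429 = 422949 - 130429 = 292520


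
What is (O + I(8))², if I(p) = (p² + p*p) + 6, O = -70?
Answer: 4096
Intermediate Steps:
I(p) = 6 + 2*p² (I(p) = (p² + p²) + 6 = 2*p² + 6 = 6 + 2*p²)
(O + I(8))² = (-70 + (6 + 2*8²))² = (-70 + (6 + 2*64))² = (-70 + (6 + 128))² = (-70 + 134)² = 64² = 4096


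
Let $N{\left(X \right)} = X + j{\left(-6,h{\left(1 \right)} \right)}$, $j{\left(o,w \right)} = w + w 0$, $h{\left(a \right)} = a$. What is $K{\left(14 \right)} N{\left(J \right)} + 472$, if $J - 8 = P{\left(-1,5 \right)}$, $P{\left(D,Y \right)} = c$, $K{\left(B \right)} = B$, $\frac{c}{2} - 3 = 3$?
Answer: $766$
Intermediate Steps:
$c = 12$ ($c = 6 + 2 \cdot 3 = 6 + 6 = 12$)
$P{\left(D,Y \right)} = 12$
$j{\left(o,w \right)} = w$ ($j{\left(o,w \right)} = w + 0 = w$)
$J = 20$ ($J = 8 + 12 = 20$)
$N{\left(X \right)} = 1 + X$ ($N{\left(X \right)} = X + 1 = 1 + X$)
$K{\left(14 \right)} N{\left(J \right)} + 472 = 14 \left(1 + 20\right) + 472 = 14 \cdot 21 + 472 = 294 + 472 = 766$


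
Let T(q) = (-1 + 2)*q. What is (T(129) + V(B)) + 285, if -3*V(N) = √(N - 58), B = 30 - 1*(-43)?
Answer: 414 - √15/3 ≈ 412.71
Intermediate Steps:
T(q) = q (T(q) = 1*q = q)
B = 73 (B = 30 + 43 = 73)
V(N) = -√(-58 + N)/3 (V(N) = -√(N - 58)/3 = -√(-58 + N)/3)
(T(129) + V(B)) + 285 = (129 - √(-58 + 73)/3) + 285 = (129 - √15/3) + 285 = 414 - √15/3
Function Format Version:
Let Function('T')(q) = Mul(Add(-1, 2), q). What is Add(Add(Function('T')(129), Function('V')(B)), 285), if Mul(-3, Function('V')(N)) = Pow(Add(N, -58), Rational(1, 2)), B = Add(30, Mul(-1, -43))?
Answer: Add(414, Mul(Rational(-1, 3), Pow(15, Rational(1, 2)))) ≈ 412.71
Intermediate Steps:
Function('T')(q) = q (Function('T')(q) = Mul(1, q) = q)
B = 73 (B = Add(30, 43) = 73)
Function('V')(N) = Mul(Rational(-1, 3), Pow(Add(-58, N), Rational(1, 2))) (Function('V')(N) = Mul(Rational(-1, 3), Pow(Add(N, -58), Rational(1, 2))) = Mul(Rational(-1, 3), Pow(Add(-58, N), Rational(1, 2))))
Add(Add(Function('T')(129), Function('V')(B)), 285) = Add(Add(129, Mul(Rational(-1, 3), Pow(Add(-58, 73), Rational(1, 2)))), 285) = Add(Add(129, Mul(Rational(-1, 3), Pow(15, Rational(1, 2)))), 285) = Add(414, Mul(Rational(-1, 3), Pow(15, Rational(1, 2))))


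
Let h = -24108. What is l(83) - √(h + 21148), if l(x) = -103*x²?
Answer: -709567 - 4*I*√185 ≈ -7.0957e+5 - 54.406*I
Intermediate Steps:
l(83) - √(h + 21148) = -103*83² - √(-24108 + 21148) = -103*6889 - √(-2960) = -709567 - 4*I*√185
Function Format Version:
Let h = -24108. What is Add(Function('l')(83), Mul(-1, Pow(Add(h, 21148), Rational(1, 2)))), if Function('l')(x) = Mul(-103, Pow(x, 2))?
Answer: Add(-709567, Mul(-4, I, Pow(185, Rational(1, 2)))) ≈ Add(-7.0957e+5, Mul(-54.406, I))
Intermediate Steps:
Add(Function('l')(83), Mul(-1, Pow(Add(h, 21148), Rational(1, 2)))) = Add(Mul(-103, Pow(83, 2)), Mul(-1, Pow(Add(-24108, 21148), Rational(1, 2)))) = Add(Mul(-103, 6889), Mul(-1, Pow(-2960, Rational(1, 2)))) = Add(-709567, Mul(-1, Mul(4, I, Pow(185, Rational(1, 2))))) = Add(-709567, Mul(-4, I, Pow(185, Rational(1, 2))))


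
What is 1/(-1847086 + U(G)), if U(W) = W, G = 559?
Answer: -1/1846527 ≈ -5.4156e-7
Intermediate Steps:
1/(-1847086 + U(G)) = 1/(-1847086 + 559) = 1/(-1846527) = -1/1846527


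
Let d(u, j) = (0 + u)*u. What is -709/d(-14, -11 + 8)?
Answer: -709/196 ≈ -3.6173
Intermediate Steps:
d(u, j) = u² (d(u, j) = u*u = u²)
-709/d(-14, -11 + 8) = -709/((-14)²) = -709/196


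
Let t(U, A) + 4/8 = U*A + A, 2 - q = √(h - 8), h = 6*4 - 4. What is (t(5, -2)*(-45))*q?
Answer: 1125 - 1125*√3 ≈ -823.56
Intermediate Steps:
h = 20 (h = 24 - 4 = 20)
q = 2 - 2*√3 (q = 2 - √(20 - 8) = 2 - √12 = 2 - 2*√3 ≈ -1.4641)
t(U, A) = -½ + A + A*U (t(U, A) = -½ + (U*A + A) = -½ + (A*U + A) = -½ + (A + A*U) = -½ + A + A*U)
(t(5, -2)*(-45))*q = ((-½ - 2 - 2*5)*(-45))*(2 - 2*√3) = ((-½ - 2 - 10)*(-45))*(2 - 2*√3) = (-25/2*(-45))*(2 - 2*√3) = 1125*(2 - 2*√3)/2 = 1125 - 1125*√3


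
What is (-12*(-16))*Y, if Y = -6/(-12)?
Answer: 96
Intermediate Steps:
Y = ½ (Y = -6*(-1/12) = ½ ≈ 0.50000)
(-12*(-16))*Y = -12*(-16)*(½) = 192*(½) = 96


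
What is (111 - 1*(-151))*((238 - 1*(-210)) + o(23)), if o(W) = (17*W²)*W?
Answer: 54309194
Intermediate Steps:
o(W) = 17*W³
(111 - 1*(-151))*((238 - 1*(-210)) + o(23)) = (111 - 1*(-151))*((238 - 1*(-210)) + 17*23³) = (111 + 151)*((238 + 210) + 17*12167) = 262*(448 + 206839) = 262*207287 = 54309194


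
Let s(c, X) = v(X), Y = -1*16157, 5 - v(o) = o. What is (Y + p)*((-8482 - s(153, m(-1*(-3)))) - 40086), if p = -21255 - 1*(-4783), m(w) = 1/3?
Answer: 4754632622/3 ≈ 1.5849e+9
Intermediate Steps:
v(o) = 5 - o
m(w) = ⅓
p = -16472 (p = -21255 + 4783 = -16472)
Y = -16157
s(c, X) = 5 - X
(Y + p)*((-8482 - s(153, m(-1*(-3)))) - 40086) = (-16157 - 16472)*((-8482 - (5 - 1*⅓)) - 40086) = -32629*((-8482 - (5 - ⅓)) - 40086) = -32629*((-8482 - 1*14/3) - 40086) = -32629*((-8482 - 14/3) - 40086) = -32629*(-25460/3 - 40086) = -32629*(-145718/3) = 4754632622/3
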